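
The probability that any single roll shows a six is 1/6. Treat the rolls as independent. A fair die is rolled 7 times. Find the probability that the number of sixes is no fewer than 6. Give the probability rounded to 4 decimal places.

X ~ Binomial(7, 0.166667); P(X ≥ 6) = Σ C(7,k) p^k (1−p)^(7−k) over k:
  k=6: C(7,6)·0.166667^6·0.833333^1 = 0.000125
  k=7: C(7,7)·0.166667^7·0.833333^0 = 0.000004
Total = 0.000129

0.0001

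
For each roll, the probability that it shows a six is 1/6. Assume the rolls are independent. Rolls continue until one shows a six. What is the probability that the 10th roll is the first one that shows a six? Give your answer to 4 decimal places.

0.0323

Geometric (trials to first success), p = 0.166667.
P(Y = 10) = (1−p)^9 · p = 0.19381 · 0.166667 = 0.032301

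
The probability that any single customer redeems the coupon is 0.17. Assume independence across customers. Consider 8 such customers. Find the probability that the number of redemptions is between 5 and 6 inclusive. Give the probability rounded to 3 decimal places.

X ~ Binomial(8, 0.17); P(5 ≤ X ≤ 6) = Σ C(8,k) p^k (1−p)^(8−k) over k:
  k=5: C(8,5)·0.17^5·0.83^3 = 0.00455
  k=6: C(8,6)·0.17^6·0.83^2 = 0.00047
Total = 0.00501

0.005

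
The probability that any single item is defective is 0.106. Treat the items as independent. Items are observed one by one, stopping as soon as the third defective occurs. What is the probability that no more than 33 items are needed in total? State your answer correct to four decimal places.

0.6943

Finishing within 33 items ⇔ at least 3 successes in the first 33. With X ~ Binomial(33, 0.106), P(Y ≤ 33) = 1 − P(X ≤ 2).
  k=0: C(33,0)·0.106^0·0.894^33 = 0.024782
  k=1: C(33,1)·0.106^1·0.894^32 = 0.096966
  k=2: C(33,2)·0.106^2·0.894^31 = 0.183954
1 − 0.305702 = 0.694298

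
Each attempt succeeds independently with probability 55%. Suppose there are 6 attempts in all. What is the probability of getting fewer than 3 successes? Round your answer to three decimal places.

0.255

X ~ Binomial(6, 0.55); P(X ≤ 2) = Σ C(6,k) p^k (1−p)^(6−k) over k:
  k=0: C(6,0)·0.55^0·0.45^6 = 0.00830
  k=1: C(6,1)·0.55^1·0.45^5 = 0.06089
  k=2: C(6,2)·0.55^2·0.45^4 = 0.18607
Total = 0.25526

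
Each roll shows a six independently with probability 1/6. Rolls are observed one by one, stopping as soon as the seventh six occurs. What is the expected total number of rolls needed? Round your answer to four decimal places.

42.0000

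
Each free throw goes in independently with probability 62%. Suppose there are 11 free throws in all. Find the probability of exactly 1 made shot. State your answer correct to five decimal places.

0.00043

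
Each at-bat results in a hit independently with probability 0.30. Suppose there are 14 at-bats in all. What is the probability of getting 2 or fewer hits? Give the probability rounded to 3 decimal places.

X ~ Binomial(14, 0.30); P(X ≤ 2) = Σ C(14,k) p^k (1−p)^(14−k) over k:
  k=0: C(14,0)·0.30^0·0.70^14 = 0.00678
  k=1: C(14,1)·0.30^1·0.70^13 = 0.04069
  k=2: C(14,2)·0.30^2·0.70^12 = 0.11336
Total = 0.16084

0.161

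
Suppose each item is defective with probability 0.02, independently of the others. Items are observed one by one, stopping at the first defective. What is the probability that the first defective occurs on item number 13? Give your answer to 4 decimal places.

0.0157

Geometric (trials to first success), p = 0.02.
P(Y = 13) = (1−p)^12 · p = 0.78472 · 0.02 = 0.015694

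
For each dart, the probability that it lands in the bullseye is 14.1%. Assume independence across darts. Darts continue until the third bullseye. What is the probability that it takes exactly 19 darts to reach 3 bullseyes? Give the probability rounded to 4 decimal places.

Y = trial on which the third success occurs; negative binomial, r=3, p=0.141.
P(Y=19) = C(18,2) · p^3 · (1−p)^16
= 153 · 0.0028032 · 0.08788 = 0.037691

0.0377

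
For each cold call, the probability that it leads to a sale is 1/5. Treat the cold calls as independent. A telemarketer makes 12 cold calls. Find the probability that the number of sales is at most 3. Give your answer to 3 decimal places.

X ~ Binomial(12, 0.20); P(X ≤ 3) = Σ C(12,k) p^k (1−p)^(12−k) over k:
  k=0: C(12,0)·0.20^0·0.80^12 = 0.06872
  k=1: C(12,1)·0.20^1·0.80^11 = 0.20616
  k=2: C(12,2)·0.20^2·0.80^10 = 0.28347
  k=3: C(12,3)·0.20^3·0.80^9 = 0.23622
Total = 0.79457

0.795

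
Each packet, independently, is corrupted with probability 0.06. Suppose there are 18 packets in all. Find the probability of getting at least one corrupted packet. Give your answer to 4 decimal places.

P(at least one) = 1 − P(none) = 1 − (1 − 0.06)^18
= 1 − 0.328323 = 0.671677

0.6717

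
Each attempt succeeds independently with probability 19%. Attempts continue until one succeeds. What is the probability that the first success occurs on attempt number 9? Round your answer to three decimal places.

Geometric (trials to first success), p = 0.19.
P(Y = 9) = (1−p)^8 · p = 0.1853 · 0.19 = 0.03521

0.035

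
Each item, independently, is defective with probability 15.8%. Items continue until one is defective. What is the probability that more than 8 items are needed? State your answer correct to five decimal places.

Y = number of items to the first success; geometric, p = 0.158.
P(Y > 8) = P(first 8 all fail) = (1−p)^8 = 0.2526369

0.25264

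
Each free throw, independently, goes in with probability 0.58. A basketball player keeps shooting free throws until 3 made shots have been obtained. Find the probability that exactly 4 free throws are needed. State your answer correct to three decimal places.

Y = trial on which the third success occurs; negative binomial, r=3, p=0.58.
P(Y=4) = C(3,2) · p^3 · (1−p)^1
= 3 · 0.19511 · 0.42 = 0.24584

0.246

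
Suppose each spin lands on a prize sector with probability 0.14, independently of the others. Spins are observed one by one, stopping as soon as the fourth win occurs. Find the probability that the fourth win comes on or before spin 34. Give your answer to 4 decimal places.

Finishing within 34 spins ⇔ at least 4 successes in the first 34. With X ~ Binomial(34, 0.14), P(Y ≤ 34) = 1 − P(X ≤ 3).
  k=0: C(34,0)·0.14^0·0.86^34 = 0.005929
  k=1: C(34,1)·0.14^1·0.86^33 = 0.032814
  k=2: C(34,2)·0.14^2·0.86^32 = 0.088139
  k=3: C(34,3)·0.14^3·0.86^31 = 0.153048
1 − 0.279930 = 0.720070

0.7201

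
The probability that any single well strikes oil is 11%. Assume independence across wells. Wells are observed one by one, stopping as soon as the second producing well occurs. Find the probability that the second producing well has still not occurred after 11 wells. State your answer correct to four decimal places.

Needing more than 11 wells ⇔ fewer than 2 successes in the first 11. With X ~ Binomial(11, 0.11), P(Y > 11) = P(X ≤ 1).
  k=0: C(11,0)·0.11^0·0.89^11 = 0.277517
  k=1: C(11,1)·0.11^1·0.89^10 = 0.377299
P(X ≤ 1) = 0.654816

0.6548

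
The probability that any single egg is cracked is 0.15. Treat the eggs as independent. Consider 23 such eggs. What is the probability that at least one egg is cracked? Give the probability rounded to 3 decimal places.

0.976

P(at least one) = 1 − P(none) = 1 − (1 − 0.15)^23
= 1 − 0.02380 = 0.97620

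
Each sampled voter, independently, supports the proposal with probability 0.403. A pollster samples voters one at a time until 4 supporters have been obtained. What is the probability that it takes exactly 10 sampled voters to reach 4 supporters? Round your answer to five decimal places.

0.10031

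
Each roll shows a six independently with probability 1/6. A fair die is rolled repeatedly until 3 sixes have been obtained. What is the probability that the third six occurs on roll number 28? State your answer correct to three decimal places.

Y = trial on which the third success occurs; negative binomial, r=3, p=0.166667.
P(Y=28) = C(27,2) · p^3 · (1−p)^25
= 351 · 0.0046296 · 0.010483 = 0.01703

0.017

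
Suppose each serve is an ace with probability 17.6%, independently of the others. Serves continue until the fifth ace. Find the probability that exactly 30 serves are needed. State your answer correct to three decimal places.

Y = trial on which the fifth success occurs; negative binomial, r=5, p=0.176.
P(Y=30) = C(29,4) · p^5 · (1−p)^25
= 23751 · 0.00016887 · 0.0079101 = 0.03173

0.032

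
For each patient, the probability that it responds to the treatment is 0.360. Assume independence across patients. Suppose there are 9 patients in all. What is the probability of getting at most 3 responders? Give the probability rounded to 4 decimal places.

X ~ Binomial(9, 0.36); P(X ≤ 3) = Σ C(9,k) p^k (1−p)^(9−k) over k:
  k=0: C(9,0)·0.36^0·0.64^9 = 0.018014
  k=1: C(9,1)·0.36^1·0.64^8 = 0.091198
  k=2: C(9,2)·0.36^2·0.64^7 = 0.205195
  k=3: C(9,3)·0.36^3·0.64^6 = 0.269319
Total = 0.583726

0.5837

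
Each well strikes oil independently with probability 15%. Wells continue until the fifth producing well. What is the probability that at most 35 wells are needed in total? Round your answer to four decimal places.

0.6193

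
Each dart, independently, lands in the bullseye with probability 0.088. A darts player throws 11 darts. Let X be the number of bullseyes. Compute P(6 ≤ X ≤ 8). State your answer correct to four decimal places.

X ~ Binomial(11, 0.088); P(6 ≤ X ≤ 8) = Σ C(11,k) p^k (1−p)^(11−k) over k:
  k=6: C(11,6)·0.088^6·0.912^5 = 0.000135
  k=7: C(11,7)·0.088^7·0.912^4 = 0.000009
  k=8: C(11,8)·0.088^8·0.912^3 = 0.000000
Total = 0.000145

0.0001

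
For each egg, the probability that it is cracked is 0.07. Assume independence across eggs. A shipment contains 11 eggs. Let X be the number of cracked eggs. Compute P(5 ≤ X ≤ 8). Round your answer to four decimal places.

0.0005

X ~ Binomial(11, 0.07); P(5 ≤ X ≤ 8) = Σ C(11,k) p^k (1−p)^(11−k) over k:
  k=5: C(11,5)·0.07^5·0.93^6 = 0.000502
  k=6: C(11,6)·0.07^6·0.93^5 = 0.000038
  k=7: C(11,7)·0.07^7·0.93^4 = 0.000002
  k=8: C(11,8)·0.07^8·0.93^3 = 0.000000
Total = 0.000542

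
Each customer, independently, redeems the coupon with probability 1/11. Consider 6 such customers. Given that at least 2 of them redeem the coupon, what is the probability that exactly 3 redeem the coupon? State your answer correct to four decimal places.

0.1166

X ~ Binomial(6, 0.090909). Want P(X=3 | X≥2) = P(X=3) / P(X≥2).
P(X=3) = C(6,3)·0.090909^3·0.909091^3 = 0.011289
P(X≥2) = 1 − 0.564474 − 0.338684 = 0.096842
Ratio = 0.011289 / 0.096842 = 0.116577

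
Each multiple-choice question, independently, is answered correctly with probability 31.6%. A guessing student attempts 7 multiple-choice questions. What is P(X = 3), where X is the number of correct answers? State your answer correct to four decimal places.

0.2417

X ~ Binomial(n=7, p=0.316).
P(X=3) = C(7,3) · p^3 · (1−p)^4
= 35 · 0.031554 · 0.21889 = 0.241743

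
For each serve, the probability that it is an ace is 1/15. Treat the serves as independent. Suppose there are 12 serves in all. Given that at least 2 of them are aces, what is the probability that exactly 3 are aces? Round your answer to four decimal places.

0.1858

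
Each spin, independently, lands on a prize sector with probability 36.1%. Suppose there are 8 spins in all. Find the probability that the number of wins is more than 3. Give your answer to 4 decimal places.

0.3175

X ~ Binomial(8, 0.361); P(X ≥ 4) = Σ C(8,k) p^k (1−p)^(8−k) over k:
  k=4: C(8,4)·0.361^4·0.639^4 = 0.198212
  k=5: C(8,5)·0.361^5·0.639^3 = 0.089583
  k=6: C(8,6)·0.361^6·0.639^2 = 0.025305
  k=7: C(8,7)·0.361^7·0.639^1 = 0.004085
  k=8: C(8,8)·0.361^8·0.639^0 = 0.000288
Total = 0.317473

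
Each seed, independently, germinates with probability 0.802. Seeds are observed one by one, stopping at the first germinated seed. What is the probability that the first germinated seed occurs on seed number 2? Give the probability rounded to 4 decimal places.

Geometric (trials to first success), p = 0.802.
P(Y = 2) = (1−p)^1 · p = 0.198 · 0.802 = 0.158796

0.1588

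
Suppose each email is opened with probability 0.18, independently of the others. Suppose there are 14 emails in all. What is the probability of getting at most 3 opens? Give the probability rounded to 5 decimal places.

0.76487

X ~ Binomial(14, 0.18); P(X ≤ 3) = Σ C(14,k) p^k (1−p)^(14−k) over k:
  k=0: C(14,0)·0.18^0·0.82^14 = 0.0621432
  k=1: C(14,1)·0.18^1·0.82^13 = 0.1909768
  k=2: C(14,2)·0.18^2·0.82^12 = 0.2724913
  k=3: C(14,3)·0.18^3·0.82^11 = 0.2392606
Total = 0.7648720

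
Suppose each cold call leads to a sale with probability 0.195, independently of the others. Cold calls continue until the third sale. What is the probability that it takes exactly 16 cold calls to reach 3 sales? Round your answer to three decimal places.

Y = trial on which the third success occurs; negative binomial, r=3, p=0.195.
P(Y=16) = C(15,2) · p^3 · (1−p)^13
= 105 · 0.0074149 · 0.059614 = 0.04641

0.046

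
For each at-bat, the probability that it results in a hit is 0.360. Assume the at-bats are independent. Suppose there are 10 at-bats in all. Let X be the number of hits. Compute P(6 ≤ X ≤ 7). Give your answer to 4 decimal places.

X ~ Binomial(10, 0.36); P(6 ≤ X ≤ 7) = Σ C(10,k) p^k (1−p)^(10−k) over k:
  k=6: C(10,6)·0.36^6·0.64^4 = 0.076693
  k=7: C(10,7)·0.36^7·0.64^3 = 0.024651
Total = 0.101344

0.1013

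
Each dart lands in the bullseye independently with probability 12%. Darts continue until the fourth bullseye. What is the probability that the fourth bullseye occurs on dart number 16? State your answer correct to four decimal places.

0.0203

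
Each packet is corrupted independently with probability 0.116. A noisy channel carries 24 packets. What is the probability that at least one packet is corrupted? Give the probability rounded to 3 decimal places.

P(at least one) = 1 − P(none) = 1 − (1 − 0.116)^24
= 1 − 0.05186 = 0.94814

0.948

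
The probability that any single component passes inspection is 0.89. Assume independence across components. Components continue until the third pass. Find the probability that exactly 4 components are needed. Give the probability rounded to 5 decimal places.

Y = trial on which the third success occurs; negative binomial, r=3, p=0.89.
P(Y=4) = C(3,2) · p^3 · (1−p)^1
= 3 · 0.70497 · 0.11 = 0.2326398

0.23264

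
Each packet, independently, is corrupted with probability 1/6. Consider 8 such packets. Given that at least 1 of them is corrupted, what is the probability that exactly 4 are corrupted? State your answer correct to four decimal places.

X ~ Binomial(8, 0.166667). Want P(X=4 | X≥1) = P(X=4) / P(X≥1).
P(X=4) = C(8,4)·0.166667^4·0.833333^4 = 0.026048
P(X≥1) = 1 − 0.232568 = 0.767432
Ratio = 0.026048 / 0.767432 = 0.033941

0.0339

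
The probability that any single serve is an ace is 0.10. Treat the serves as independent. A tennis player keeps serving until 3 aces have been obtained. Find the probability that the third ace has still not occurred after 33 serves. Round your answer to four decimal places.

0.3457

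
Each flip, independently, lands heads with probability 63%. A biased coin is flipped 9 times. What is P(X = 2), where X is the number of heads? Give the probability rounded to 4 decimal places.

0.0136

X ~ Binomial(n=9, p=0.63).
P(X=2) = C(9,2) · p^2 · (1−p)^7
= 36 · 0.3969 · 0.00094932 = 0.013564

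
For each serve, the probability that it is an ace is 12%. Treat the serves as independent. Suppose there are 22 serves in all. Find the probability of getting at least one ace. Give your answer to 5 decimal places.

P(at least one) = 1 − P(none) = 1 − (1 − 0.12)^22
= 1 − 0.0600646 = 0.9399354

0.93994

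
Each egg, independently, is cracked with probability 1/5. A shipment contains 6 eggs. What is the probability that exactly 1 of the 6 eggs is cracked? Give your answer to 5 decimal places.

X ~ Binomial(n=6, p=0.20).
P(X=1) = C(6,1) · p^1 · (1−p)^5
= 6 · 0.2 · 0.32768 = 0.3932160

0.39322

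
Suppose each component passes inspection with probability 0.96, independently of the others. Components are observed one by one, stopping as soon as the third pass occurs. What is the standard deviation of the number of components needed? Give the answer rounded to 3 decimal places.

0.361

Y = total components until the third success; negative binomial with r=3, p=0.96.
SD(Y) = √[r(1−p)/p²] = √(0.13021) = 0.36084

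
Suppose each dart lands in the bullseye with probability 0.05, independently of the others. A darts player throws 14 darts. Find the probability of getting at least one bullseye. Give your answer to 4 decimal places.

0.5123

P(at least one) = 1 − P(none) = 1 − (1 − 0.05)^14
= 1 − 0.487675 = 0.512325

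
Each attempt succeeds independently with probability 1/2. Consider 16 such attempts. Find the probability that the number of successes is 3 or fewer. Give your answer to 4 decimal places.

0.0106

X ~ Binomial(16, 0.50); P(X ≤ 3) = Σ C(16,k) p^k (1−p)^(16−k) over k:
  k=0: C(16,0)·0.50^0·0.50^16 = 0.000015
  k=1: C(16,1)·0.50^1·0.50^15 = 0.000244
  k=2: C(16,2)·0.50^2·0.50^14 = 0.001831
  k=3: C(16,3)·0.50^3·0.50^13 = 0.008545
Total = 0.010635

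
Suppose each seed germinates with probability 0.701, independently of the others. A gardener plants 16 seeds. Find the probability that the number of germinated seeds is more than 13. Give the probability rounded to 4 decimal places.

0.1008

X ~ Binomial(16, 0.701); P(X ≥ 14) = Σ C(16,k) p^k (1−p)^(16−k) over k:
  k=14: C(16,14)·0.701^14·0.299^2 = 0.074229
  k=15: C(16,15)·0.701^15·0.299^1 = 0.023204
  k=16: C(16,16)·0.701^16·0.299^0 = 0.003400
Total = 0.100833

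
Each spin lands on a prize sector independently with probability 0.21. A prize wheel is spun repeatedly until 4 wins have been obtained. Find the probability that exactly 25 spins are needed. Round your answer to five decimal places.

Y = trial on which the fourth success occurs; negative binomial, r=4, p=0.21.
P(Y=25) = C(24,3) · p^4 · (1−p)^21
= 2024 · 0.0019448 · 0.0070822 = 0.0278777

0.02788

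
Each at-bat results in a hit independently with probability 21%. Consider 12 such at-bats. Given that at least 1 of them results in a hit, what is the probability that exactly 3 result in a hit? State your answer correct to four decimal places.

X ~ Binomial(12, 0.21). Want P(X=3 | X≥1) = P(X=3) / P(X≥1).
P(X=3) = C(12,3)·0.21^3·0.79^9 = 0.244188
P(X≥1) = 1 − 0.059092 = 0.940908
Ratio = 0.244188 / 0.940908 = 0.259524

0.2595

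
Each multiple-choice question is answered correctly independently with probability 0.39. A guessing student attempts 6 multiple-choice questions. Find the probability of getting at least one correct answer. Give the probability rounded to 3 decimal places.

0.948

P(at least one) = 1 − P(none) = 1 − (1 − 0.39)^6
= 1 − 0.05152 = 0.94848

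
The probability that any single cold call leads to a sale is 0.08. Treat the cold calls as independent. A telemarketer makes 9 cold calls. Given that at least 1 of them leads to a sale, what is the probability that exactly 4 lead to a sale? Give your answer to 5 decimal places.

X ~ Binomial(9, 0.08). Want P(X=4 | X≥1) = P(X=4) / P(X≥1).
P(X=4) = C(9,4)·0.08^4·0.92^5 = 0.0034015
P(X≥1) = 1 − 0.4721614 = 0.5278386
Ratio = 0.0034015 / 0.5278386 = 0.0064442

0.00644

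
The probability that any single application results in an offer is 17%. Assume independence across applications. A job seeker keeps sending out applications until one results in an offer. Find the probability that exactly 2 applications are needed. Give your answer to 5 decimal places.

0.14110

Geometric (trials to first success), p = 0.17.
P(Y = 2) = (1−p)^1 · p = 0.83 · 0.17 = 0.1411000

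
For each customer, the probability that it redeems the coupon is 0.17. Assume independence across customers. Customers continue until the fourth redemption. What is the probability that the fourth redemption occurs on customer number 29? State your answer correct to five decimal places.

Y = trial on which the fourth success occurs; negative binomial, r=4, p=0.17.
P(Y=29) = C(28,3) · p^4 · (1−p)^25
= 3276 · 0.00083521 · 0.0094831 = 0.0259473

0.02595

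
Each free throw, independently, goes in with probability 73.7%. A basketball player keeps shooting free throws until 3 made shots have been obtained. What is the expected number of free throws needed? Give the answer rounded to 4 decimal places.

4.0706

Y = total free throws until the third success; negative binomial with r=3, p=0.737.
E[Y] = r / p = 3 / 0.737 = 4.070556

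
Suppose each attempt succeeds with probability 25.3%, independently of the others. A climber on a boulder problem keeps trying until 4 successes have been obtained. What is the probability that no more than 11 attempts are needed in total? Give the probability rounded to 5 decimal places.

Finishing within 11 attempts ⇔ at least 4 successes in the first 11. With X ~ Binomial(11, 0.253), P(Y ≤ 11) = 1 − P(X ≤ 3).
  k=0: C(11,0)·0.253^0·0.747^11 = 0.0404135
  k=1: C(11,1)·0.253^1·0.747^10 = 0.1505633
  k=2: C(11,2)·0.253^2·0.747^9 = 0.2549700
  k=3: C(11,3)·0.253^3·0.747^8 = 0.2590659
1 − 0.7050128 = 0.2949872

0.29499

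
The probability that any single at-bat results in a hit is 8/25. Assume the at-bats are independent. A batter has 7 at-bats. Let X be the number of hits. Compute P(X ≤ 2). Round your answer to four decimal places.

X ~ Binomial(7, 0.32); P(X ≤ 2) = Σ C(7,k) p^k (1−p)^(7−k) over k:
  k=0: C(7,0)·0.32^0·0.68^7 = 0.067230
  k=1: C(7,1)·0.32^1·0.68^6 = 0.221463
  k=2: C(7,2)·0.32^2·0.68^5 = 0.312654
Total = 0.601347

0.6013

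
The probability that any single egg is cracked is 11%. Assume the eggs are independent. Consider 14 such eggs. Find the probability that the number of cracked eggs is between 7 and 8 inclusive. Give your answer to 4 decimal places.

X ~ Binomial(14, 0.11); P(7 ≤ X ≤ 8) = Σ C(14,k) p^k (1−p)^(14−k) over k:
  k=7: C(14,7)·0.11^7·0.89^7 = 0.000296
  k=8: C(14,8)·0.11^8·0.89^6 = 0.000032
Total = 0.000328

0.0003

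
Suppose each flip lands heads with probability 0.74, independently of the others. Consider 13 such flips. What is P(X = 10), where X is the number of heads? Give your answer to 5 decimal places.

0.24752

X ~ Binomial(n=13, p=0.74).
P(X=10) = C(13,10) · p^10 · (1−p)^3
= 286 · 0.04924 · 0.017576 = 0.2475160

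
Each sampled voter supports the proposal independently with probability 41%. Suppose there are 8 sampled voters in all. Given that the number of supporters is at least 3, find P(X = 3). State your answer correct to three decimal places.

0.391

X ~ Binomial(8, 0.41). Want P(X=3 | X≥3) = P(X=3) / P(X≥3).
P(X=3) = C(8,3)·0.41^3·0.59^5 = 0.27593
P(X≥3) = 1 − 0.01468 − 0.08163 − 0.19854 = 0.70515
Ratio = 0.27593 / 0.70515 = 0.39131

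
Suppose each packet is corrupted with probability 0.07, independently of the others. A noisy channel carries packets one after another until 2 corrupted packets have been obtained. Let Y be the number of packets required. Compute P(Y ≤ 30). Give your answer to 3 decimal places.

0.631

Finishing within 30 packets ⇔ at least 2 successes in the first 30. With X ~ Binomial(30, 0.07), P(Y ≤ 30) = 1 − P(X ≤ 1).
  k=0: C(30,0)·0.07^0·0.93^30 = 0.11337
  k=1: C(30,1)·0.07^1·0.93^29 = 0.25599
1 − 0.36936 = 0.63064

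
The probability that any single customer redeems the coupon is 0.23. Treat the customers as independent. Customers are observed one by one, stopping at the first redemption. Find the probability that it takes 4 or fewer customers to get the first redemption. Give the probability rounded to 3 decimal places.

0.648

Y = number of customers to the first success; geometric, p = 0.23.
P(Y ≤ 4) = 1 − (1−p)^4 = 1 − 0.35153 = 0.64847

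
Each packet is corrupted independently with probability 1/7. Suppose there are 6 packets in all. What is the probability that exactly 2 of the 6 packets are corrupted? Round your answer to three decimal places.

0.165

X ~ Binomial(n=6, p=0.142857).
P(X=2) = C(6,2) · p^2 · (1−p)^4
= 15 · 0.020408 · 0.53978 = 0.16524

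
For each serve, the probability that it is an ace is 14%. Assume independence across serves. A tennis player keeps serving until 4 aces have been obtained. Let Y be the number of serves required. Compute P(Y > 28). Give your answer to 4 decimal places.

Needing more than 28 serves ⇔ fewer than 4 successes in the first 28. With X ~ Binomial(28, 0.14), P(Y > 28) = P(X ≤ 3).
  k=0: C(28,0)·0.14^0·0.86^28 = 0.014654
  k=1: C(28,1)·0.14^1·0.86^27 = 0.066795
  k=2: C(28,2)·0.14^2·0.86^26 = 0.146794
  k=3: C(28,3)·0.14^3·0.86^25 = 0.207104
P(X ≤ 3) = 0.435347

0.4353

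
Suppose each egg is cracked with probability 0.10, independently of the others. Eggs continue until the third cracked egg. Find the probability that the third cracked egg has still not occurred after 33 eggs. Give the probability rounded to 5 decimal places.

0.34566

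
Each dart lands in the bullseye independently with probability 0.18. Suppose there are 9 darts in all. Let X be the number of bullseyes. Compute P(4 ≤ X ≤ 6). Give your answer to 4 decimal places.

X ~ Binomial(9, 0.18); P(4 ≤ X ≤ 6) = Σ C(9,k) p^k (1−p)^(9−k) over k:
  k=4: C(9,4)·0.18^4·0.82^5 = 0.049038
  k=5: C(9,5)·0.18^5·0.82^4 = 0.010764
  k=6: C(9,6)·0.18^6·0.82^3 = 0.001575
Total = 0.061377

0.0614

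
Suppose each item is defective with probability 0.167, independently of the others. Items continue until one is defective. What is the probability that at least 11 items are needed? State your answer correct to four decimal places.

Y = number of items to the first success; geometric, p = 0.167.
P(Y > 10) = P(first 10 all fail) = (1−p)^10 = 0.160861

0.1609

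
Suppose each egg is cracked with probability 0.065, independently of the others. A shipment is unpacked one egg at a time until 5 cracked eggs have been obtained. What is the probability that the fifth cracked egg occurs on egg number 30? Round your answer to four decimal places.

0.0051

Y = trial on which the fifth success occurs; negative binomial, r=5, p=0.065.
P(Y=30) = C(29,4) · p^5 · (1−p)^25
= 23751 · 1.1603e-06 · 0.18633 = 0.005135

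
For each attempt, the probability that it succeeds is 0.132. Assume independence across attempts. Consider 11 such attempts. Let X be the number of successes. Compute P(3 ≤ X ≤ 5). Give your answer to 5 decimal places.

0.16739

X ~ Binomial(11, 0.132); P(3 ≤ X ≤ 5) = Σ C(11,k) p^k (1−p)^(11−k) over k:
  k=3: C(11,3)·0.132^3·0.868^8 = 0.1222823
  k=4: C(11,4)·0.132^4·0.868^7 = 0.0371918
  k=5: C(11,5)·0.132^5·0.868^6 = 0.0079183
Total = 0.1673924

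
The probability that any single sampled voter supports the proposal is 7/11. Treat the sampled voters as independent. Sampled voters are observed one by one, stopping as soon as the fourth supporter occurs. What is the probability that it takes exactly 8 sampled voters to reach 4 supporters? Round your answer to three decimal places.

0.100

Y = trial on which the fourth success occurs; negative binomial, r=4, p=0.636364.
P(Y=8) = C(7,3) · p^4 · (1−p)^4
= 35 · 0.16399 · 0.017485 = 0.10036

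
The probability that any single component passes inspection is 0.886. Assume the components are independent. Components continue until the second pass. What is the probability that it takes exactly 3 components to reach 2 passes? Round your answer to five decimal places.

0.17898

Y = trial on which the second success occurs; negative binomial, r=2, p=0.886.
P(Y=3) = C(2,1) · p^2 · (1−p)^1
= 2 · 0.785 · 0.114 = 0.1789791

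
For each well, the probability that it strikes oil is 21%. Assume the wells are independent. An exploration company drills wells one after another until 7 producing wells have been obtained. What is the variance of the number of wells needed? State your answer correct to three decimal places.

125.397

Y = total wells until the seventh success; negative binomial with r=7, p=0.21.
Var(Y) = r(1−p)/p² = 7·0.79 / 0.21² = 125.39683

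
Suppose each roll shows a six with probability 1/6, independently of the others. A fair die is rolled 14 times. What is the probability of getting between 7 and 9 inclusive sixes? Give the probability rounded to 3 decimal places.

X ~ Binomial(14, 0.166667); P(7 ≤ X ≤ 9) = Σ C(14,k) p^k (1−p)^(14−k) over k:
  k=7: C(14,7)·0.166667^7·0.833333^7 = 0.00342
  k=8: C(14,8)·0.166667^8·0.833333^6 = 0.00060
  k=9: C(14,9)·0.166667^9·0.833333^5 = 0.00008
Total = 0.00410

0.004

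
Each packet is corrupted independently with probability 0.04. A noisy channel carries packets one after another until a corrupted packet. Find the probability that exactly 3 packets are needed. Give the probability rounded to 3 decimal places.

Geometric (trials to first success), p = 0.04.
P(Y = 3) = (1−p)^2 · p = 0.9216 · 0.04 = 0.03686

0.037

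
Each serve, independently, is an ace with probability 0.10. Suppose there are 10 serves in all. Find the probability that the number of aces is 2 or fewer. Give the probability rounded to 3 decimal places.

X ~ Binomial(10, 0.10); P(X ≤ 2) = Σ C(10,k) p^k (1−p)^(10−k) over k:
  k=0: C(10,0)·0.10^0·0.90^10 = 0.34868
  k=1: C(10,1)·0.10^1·0.90^9 = 0.38742
  k=2: C(10,2)·0.10^2·0.90^8 = 0.19371
Total = 0.92981

0.930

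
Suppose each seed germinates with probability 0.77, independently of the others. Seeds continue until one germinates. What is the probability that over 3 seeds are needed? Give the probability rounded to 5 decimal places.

0.01217

Y = number of seeds to the first success; geometric, p = 0.77.
P(Y > 3) = P(first 3 all fail) = (1−p)^3 = 0.0121670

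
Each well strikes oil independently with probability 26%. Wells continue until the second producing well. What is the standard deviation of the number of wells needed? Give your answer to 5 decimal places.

4.67905

Y = total wells until the second success; negative binomial with r=2, p=0.26.
SD(Y) = √[r(1−p)/p²] = √(21.8934911) = 4.6790481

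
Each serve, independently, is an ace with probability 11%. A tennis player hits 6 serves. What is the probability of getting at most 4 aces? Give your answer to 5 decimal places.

0.99991

X ~ Binomial(6, 0.11); P(X ≤ 4) = Σ C(6,k) p^k (1−p)^(6−k) over k:
  k=0: C(6,0)·0.11^0·0.89^6 = 0.4969813
  k=1: C(6,1)·0.11^1·0.89^5 = 0.3685479
  k=2: C(6,2)·0.11^2·0.89^4 = 0.1138772
  k=3: C(6,3)·0.11^3·0.89^3 = 0.0187663
  k=4: C(6,4)·0.11^4·0.89^2 = 0.0017396
Total = 0.9999122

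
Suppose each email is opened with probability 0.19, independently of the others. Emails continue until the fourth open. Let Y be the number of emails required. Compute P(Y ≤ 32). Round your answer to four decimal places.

0.8823

Finishing within 32 emails ⇔ at least 4 successes in the first 32. With X ~ Binomial(32, 0.19), P(Y ≤ 32) = 1 − P(X ≤ 3).
  k=0: C(32,0)·0.19^0·0.81^32 = 0.001179
  k=1: C(32,1)·0.19^1·0.81^31 = 0.008850
  k=2: C(32,2)·0.19^2·0.81^30 = 0.032177
  k=3: C(32,3)·0.19^3·0.81^29 = 0.075476
1 − 0.117681 = 0.882319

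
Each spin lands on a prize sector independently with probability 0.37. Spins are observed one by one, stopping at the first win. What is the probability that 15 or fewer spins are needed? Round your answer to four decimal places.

Y = number of spins to the first success; geometric, p = 0.37.
P(Y ≤ 15) = 1 − (1−p)^15 = 1 − 0.000977 = 0.999023

0.9990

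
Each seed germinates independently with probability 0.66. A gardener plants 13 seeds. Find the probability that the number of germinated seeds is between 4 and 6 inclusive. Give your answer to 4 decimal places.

0.1115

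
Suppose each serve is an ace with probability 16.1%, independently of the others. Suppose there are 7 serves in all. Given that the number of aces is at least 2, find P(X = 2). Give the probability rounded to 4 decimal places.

0.7201

X ~ Binomial(7, 0.161). Want P(X=2 | X≥2) = P(X=2) / P(X≥2).
P(X=2) = C(7,2)·0.161^2·0.839^5 = 0.226298
P(X≥2) = 1 − 0.292640 − 0.393093 = 0.314267
Ratio = 0.226298 / 0.314267 = 0.720083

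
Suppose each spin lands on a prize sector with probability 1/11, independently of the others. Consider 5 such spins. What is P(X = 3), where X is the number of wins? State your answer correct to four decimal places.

X ~ Binomial(n=5, p=0.090909).
P(X=3) = C(5,3) · p^3 · (1−p)^2
= 10 · 0.00075131 · 0.82645 = 0.006209

0.0062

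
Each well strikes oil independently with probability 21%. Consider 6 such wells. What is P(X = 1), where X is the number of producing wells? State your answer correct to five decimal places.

X ~ Binomial(n=6, p=0.21).
P(X=1) = C(6,1) · p^1 · (1−p)^5
= 6 · 0.21 · 0.30771 = 0.3877091

0.38771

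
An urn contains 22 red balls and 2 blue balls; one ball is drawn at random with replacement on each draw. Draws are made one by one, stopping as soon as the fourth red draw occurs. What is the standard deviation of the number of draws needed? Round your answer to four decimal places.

Y = total draws until the fourth success; negative binomial with r=4, p=0.916667.
SD(Y) = √[r(1−p)/p²] = √(0.396694) = 0.629837

0.6298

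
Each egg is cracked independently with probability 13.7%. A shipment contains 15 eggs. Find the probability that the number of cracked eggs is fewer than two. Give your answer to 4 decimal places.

X ~ Binomial(15, 0.137); P(X ≤ 1) = Σ C(15,k) p^k (1−p)^(15−k) over k:
  k=0: C(15,0)·0.137^0·0.863^15 = 0.109689
  k=1: C(15,1)·0.137^1·0.863^14 = 0.261194
Total = 0.370883

0.3709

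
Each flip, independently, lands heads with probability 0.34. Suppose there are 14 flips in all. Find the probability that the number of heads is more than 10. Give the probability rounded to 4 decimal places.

0.0008

X ~ Binomial(14, 0.34); P(X ≥ 11) = Σ C(14,k) p^k (1−p)^(14−k) over k:
  k=11: C(14,11)·0.34^11·0.66^3 = 0.000735
  k=12: C(14,12)·0.34^12·0.66^2 = 0.000095
  k=13: C(14,13)·0.34^13·0.66^1 = 0.000007
  k=14: C(14,14)·0.34^14·0.66^0 = 0.000000
Total = 0.000837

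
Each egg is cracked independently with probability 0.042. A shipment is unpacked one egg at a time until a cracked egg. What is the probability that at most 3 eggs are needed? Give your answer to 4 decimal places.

0.1208

Y = number of eggs to the first success; geometric, p = 0.042.
P(Y ≤ 3) = 1 − (1−p)^3 = 1 − 0.879218 = 0.120782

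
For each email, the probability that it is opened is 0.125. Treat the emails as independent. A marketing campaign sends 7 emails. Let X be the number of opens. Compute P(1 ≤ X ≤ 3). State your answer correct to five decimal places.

X ~ Binomial(7, 0.125); P(1 ≤ X ≤ 3) = Σ C(7,k) p^k (1−p)^(7−k) over k:
  k=1: C(7,1)·0.125^1·0.875^6 = 0.3926959
  k=2: C(7,2)·0.125^2·0.875^5 = 0.1682982
  k=3: C(7,3)·0.125^3·0.875^4 = 0.0400710
Total = 0.6010652

0.60107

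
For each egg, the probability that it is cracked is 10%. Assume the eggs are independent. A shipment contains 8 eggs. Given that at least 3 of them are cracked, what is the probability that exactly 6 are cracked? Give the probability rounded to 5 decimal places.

X ~ Binomial(8, 0.10). Want P(X=6 | X≥3) = P(X=6) / P(X≥3).
P(X=6) = C(8,6)·0.10^6·0.90^2 = 0.0000227
P(X≥3) = 1 − 0.4304672 − 0.3826375 − 0.1488035 = 0.0380918
Ratio = 0.0000227 / 0.0380918 = 0.0005954

0.00060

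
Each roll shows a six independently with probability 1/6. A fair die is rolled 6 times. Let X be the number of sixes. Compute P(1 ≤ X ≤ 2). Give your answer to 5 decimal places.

0.60282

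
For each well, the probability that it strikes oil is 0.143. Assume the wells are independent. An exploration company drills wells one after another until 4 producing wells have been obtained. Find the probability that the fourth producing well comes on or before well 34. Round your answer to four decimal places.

0.7363

Finishing within 34 wells ⇔ at least 4 successes in the first 34. With X ~ Binomial(34, 0.143), P(Y ≤ 34) = 1 − P(X ≤ 3).
  k=0: C(34,0)·0.143^0·0.857^34 = 0.005264
  k=1: C(34,1)·0.143^1·0.857^33 = 0.029866
  k=2: C(34,2)·0.143^2·0.857^32 = 0.082228
  k=3: C(34,3)·0.143^3·0.857^31 = 0.146354
1 − 0.263713 = 0.736287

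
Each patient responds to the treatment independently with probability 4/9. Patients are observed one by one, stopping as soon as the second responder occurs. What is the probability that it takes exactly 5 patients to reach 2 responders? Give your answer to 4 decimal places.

Y = trial on which the second success occurs; negative binomial, r=2, p=0.444444.
P(Y=5) = C(4,1) · p^2 · (1−p)^3
= 4 · 0.19753 · 0.17147 = 0.135481

0.1355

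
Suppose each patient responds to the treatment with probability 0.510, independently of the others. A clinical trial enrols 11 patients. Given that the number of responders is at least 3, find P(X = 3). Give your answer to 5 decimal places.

0.07485

X ~ Binomial(11, 0.51). Want P(X=3 | X≥3) = P(X=3) / P(X≥3).
P(X=3) = C(11,3)·0.51^3·0.49^8 = 0.0727383
P(X≥3) = 1 − 0.0003910 − 0.0044763 − 0.0232953 = 0.9718374
Ratio = 0.0727383 / 0.9718374 = 0.0748462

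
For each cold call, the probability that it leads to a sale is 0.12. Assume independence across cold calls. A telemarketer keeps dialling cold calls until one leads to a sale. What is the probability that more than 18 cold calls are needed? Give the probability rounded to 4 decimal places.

0.1002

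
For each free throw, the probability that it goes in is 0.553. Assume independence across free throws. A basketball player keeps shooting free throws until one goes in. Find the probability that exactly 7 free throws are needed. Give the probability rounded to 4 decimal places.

Geometric (trials to first success), p = 0.553.
P(Y = 7) = (1−p)^6 · p = 0.0079771 · 0.553 = 0.004411

0.0044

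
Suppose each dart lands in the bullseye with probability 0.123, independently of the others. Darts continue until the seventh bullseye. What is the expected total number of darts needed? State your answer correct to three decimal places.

Y = total darts until the seventh success; negative binomial with r=7, p=0.123.
E[Y] = r / p = 7 / 0.123 = 56.91057

56.911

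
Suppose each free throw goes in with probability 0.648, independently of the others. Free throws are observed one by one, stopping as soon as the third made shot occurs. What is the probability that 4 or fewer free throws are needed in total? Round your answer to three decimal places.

Finishing within 4 free throws ⇔ at least 3 successes in the first 4. With X ~ Binomial(4, 0.648), P(Y ≤ 4) = 1 − P(X ≤ 2).
  k=0: C(4,0)·0.648^0·0.352^4 = 0.01535
  k=1: C(4,1)·0.648^1·0.352^3 = 0.11305
  k=2: C(4,2)·0.648^2·0.352^2 = 0.31217
1 − 0.44057 = 0.55943

0.559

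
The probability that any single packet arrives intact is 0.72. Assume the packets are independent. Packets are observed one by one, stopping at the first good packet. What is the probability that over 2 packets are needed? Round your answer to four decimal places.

Y = number of packets to the first success; geometric, p = 0.72.
P(Y > 2) = P(first 2 all fail) = (1−p)^2 = 0.078400

0.0784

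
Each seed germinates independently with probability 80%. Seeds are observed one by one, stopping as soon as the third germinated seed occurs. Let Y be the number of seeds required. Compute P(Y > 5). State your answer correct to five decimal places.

Needing more than 5 seeds ⇔ fewer than 3 successes in the first 5. With X ~ Binomial(5, 0.80), P(Y > 5) = P(X ≤ 2).
  k=0: C(5,0)·0.80^0·0.20^5 = 0.0003200
  k=1: C(5,1)·0.80^1·0.20^4 = 0.0064000
  k=2: C(5,2)·0.80^2·0.20^3 = 0.0512000
P(X ≤ 2) = 0.0579200

0.05792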